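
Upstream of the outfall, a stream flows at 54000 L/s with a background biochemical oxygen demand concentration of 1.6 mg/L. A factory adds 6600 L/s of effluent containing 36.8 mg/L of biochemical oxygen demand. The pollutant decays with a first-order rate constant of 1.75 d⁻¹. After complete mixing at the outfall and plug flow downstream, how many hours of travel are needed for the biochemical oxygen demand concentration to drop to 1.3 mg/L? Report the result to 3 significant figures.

19.6 h

Mass balance: C = (54000·1.600 + 6600·36.80) / 60600 = 329300/60600 = 5.434 mg/L.
5.434·exp(−k·t) = 1.3 → t = ln(5.434/1.3)/k = 70610 s = 19.61 h.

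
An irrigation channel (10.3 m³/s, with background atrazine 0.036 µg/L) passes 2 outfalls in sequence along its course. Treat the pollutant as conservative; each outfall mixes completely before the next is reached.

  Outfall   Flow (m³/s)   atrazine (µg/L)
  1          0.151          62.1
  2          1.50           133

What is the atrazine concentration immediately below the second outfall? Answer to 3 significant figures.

17.5 µg/L

After outfall 1: Q = 10.30 + 0.1510 = 10.45 m³/s; C = (10.30·0.03600 + 0.1510·62.10)/10.45 = 0.9327 µg/L.
After outfall 2: Q = 10.45 + 1.500 = 11.95 m³/s; C = (10.45·0.9327 + 1.500·133.0)/11.95 = 17.51 µg/L.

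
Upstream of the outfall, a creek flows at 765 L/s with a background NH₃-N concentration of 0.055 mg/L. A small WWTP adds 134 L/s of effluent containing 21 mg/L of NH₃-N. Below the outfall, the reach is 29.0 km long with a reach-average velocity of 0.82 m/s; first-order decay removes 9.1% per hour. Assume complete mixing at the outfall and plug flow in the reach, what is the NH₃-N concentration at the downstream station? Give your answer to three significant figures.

Mixed concentration C = ΣQC/ΣQ = (765.0·0.05500 + 134.0·21.00) / 899.0 = 2856/899.0 = 3.177 mg/L.
Travel time t = 29.0·1000 / 0.82 = 35370 s = 9.824 h.
9.1%/h lost → k = −ln(1 − 0.091) = 0.09541 h⁻¹.
Decay over the reach: 3.177·exp(−kt) = 3.177·0.3917 = 1.244 mg/L.

1.24 mg/L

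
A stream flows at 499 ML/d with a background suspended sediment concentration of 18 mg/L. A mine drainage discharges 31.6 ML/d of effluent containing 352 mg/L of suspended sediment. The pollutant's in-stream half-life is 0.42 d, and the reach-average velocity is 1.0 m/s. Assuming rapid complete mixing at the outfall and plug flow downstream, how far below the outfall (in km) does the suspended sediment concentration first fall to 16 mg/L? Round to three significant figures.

Conservation of mass: C = (499.0·18.00 + 31.60·352.0) / 530.6 = 20110/530.6 = 37.89 mg/L.
Half-life 0.42 d → k = ln 2 / 0.42 = 1.650 d⁻¹.
Set 37.89·exp(−k·t) = 16 → t = ln(37.89/16)/k = 45140 s = 12.54 h.
Distance = v·t = 1.0·45140 = 45140 m = 45.14 km.

45.1 km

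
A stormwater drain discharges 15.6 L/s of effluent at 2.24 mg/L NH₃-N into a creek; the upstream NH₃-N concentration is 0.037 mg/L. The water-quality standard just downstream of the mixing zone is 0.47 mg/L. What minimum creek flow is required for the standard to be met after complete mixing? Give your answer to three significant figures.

Set C_mix = 0.47: (Q·0.03700 + 15.60·2.240) / (Q + 15.60) = 0.47
→ Q = 15.60·(2.240 − 0.47)/(0.47 − 0.03700) = 63.77 L/s.

63.8 L/s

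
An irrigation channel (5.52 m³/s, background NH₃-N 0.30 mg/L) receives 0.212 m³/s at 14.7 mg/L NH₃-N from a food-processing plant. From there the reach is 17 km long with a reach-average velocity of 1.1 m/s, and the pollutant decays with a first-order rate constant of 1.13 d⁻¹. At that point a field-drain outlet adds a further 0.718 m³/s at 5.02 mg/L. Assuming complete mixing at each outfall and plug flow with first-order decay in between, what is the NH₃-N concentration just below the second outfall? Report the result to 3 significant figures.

1.16 mg/L

After mixing, C = (5.520·0.3000 + 0.2120·14.70) / 5.732 = 4.772/5.732 = 0.8326 mg/L; combined flow 5.732 m³/s.
Travel time t = 17·1000 / 1.1 = 15450 s = 4.293 h.
Decay over the reach: 0.8326·exp(−kt) = 0.8326·0.8170 = 0.6802 mg/L.
Second outfall: C = (5.732·0.6802 + 0.7180·5.020)/6.450 = 1.163 mg/L.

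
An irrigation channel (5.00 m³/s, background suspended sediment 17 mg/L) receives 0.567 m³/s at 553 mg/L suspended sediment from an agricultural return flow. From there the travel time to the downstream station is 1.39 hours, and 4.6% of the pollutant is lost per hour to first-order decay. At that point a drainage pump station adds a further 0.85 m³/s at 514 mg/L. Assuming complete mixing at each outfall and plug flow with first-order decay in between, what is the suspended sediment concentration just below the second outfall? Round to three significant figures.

126 mg/L

Mixed concentration C = ΣQC/ΣQ = (5.000·17.00 + 0.5670·553.0) / 5.567 = 398.6/5.567 = 71.59 mg/L; combined flow 5.567 m³/s.
4.6%/h lost → k = −ln(1 − 0.046) = 0.04709 h⁻¹.
Decay over the reach: 71.59·exp(−kt) = 71.59·0.9366 = 67.06 mg/L.
At the second outfall, C = (5.567·67.06 + 0.8500·514.0) / (5.567 + 0.8500) = 126.3 mg/L.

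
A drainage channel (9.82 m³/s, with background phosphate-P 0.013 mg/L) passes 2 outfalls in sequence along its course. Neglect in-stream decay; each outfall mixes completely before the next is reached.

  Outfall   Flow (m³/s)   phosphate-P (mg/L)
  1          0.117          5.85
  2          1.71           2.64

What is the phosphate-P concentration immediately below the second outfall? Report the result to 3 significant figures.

0.457 mg/L

After outfall 1: Q = 9.820 + 0.1170 = 9.937 m³/s; C = (9.820·0.01300 + 0.1170·5.850)/9.937 = 0.08173 mg/L.
After outfall 2: Q = 9.937 + 1.710 = 11.65 m³/s; C = (9.937·0.08173 + 1.710·2.640)/11.65 = 0.4573 mg/L.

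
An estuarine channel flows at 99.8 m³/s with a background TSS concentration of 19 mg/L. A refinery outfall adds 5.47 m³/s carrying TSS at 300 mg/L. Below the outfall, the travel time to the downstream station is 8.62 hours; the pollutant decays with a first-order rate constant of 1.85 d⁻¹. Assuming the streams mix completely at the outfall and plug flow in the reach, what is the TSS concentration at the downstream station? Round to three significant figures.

17.3 mg/L

After mixing, C = (99.80·19.00 + 5.470·300.0) / 105.3 = 3537/105.3 = 33.60 mg/L.
Applying C = C₀e^(−kt): 33.60 × 0.5146 = 17.29 mg/L.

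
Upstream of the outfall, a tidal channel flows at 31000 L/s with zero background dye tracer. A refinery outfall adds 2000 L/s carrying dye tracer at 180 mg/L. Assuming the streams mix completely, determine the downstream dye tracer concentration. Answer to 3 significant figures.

Mixed concentration C = ΣQC/ΣQ = (31000·0 + 2000·180.0) / 33000 = 360000/33000 = 10.91 mg/L.

10.9 mg/L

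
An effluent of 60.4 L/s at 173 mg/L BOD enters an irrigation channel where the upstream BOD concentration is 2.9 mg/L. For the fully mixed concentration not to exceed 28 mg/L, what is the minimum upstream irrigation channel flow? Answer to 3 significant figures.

Set C_mix = 28: (Q·2.900 + 60.40·173.0) / (Q + 60.40) = 28
→ Q = 60.40·(173.0 − 28)/(28 − 2.900) = 348.9 L/s.

349 L/s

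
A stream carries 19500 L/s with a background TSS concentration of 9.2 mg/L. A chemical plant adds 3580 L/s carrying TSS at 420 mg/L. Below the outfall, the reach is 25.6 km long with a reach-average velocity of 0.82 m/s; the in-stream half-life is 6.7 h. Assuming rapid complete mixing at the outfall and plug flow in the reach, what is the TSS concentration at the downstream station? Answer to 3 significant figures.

29.7 mg/L

Mixed concentration C = ΣQC/ΣQ = (19500·9.200 + 3580·420.0) / 23080 = 1683000/23080 = 72.92 mg/L.
Travel time t = 25.6·1000 / 0.82 = 31220 s = 8.672 h.
Half-life 6.7 h → k = ln 2 / 6.7 = 0.1035 h⁻¹ = 2.483 d⁻¹.
Decay over the reach: 72.92·exp(−kt) = 72.92·0.4077 = 29.73 mg/L.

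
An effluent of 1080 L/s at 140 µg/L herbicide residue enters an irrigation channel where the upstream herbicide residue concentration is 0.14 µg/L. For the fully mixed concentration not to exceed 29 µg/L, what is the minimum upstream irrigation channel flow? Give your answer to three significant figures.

Set C_mix = 29: (Q·0.1400 + 1080·140.0) / (Q + 1080) = 29
→ Q = 1080·(140.0 − 29)/(29 − 0.1400) = 4154 L/s.

4150 L/s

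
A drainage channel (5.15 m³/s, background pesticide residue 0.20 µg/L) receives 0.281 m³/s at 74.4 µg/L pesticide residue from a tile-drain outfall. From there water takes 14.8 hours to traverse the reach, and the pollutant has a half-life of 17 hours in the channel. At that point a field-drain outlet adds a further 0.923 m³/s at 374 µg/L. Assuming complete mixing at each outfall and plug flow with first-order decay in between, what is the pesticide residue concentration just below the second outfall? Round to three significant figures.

56.2 µg/L

After mixing, C = (5.150·0.2000 + 0.2810·74.40) / 5.431 = 21.94/5.431 = 4.039 µg/L; combined flow 5.431 m³/s.
Half-life 17 h → k = ln 2 / 17 = 0.04077 h⁻¹ = 0.9786 d⁻¹.
After decay, C = 4.039 × e^(−kt) = 4.039 × 0.5469 = 2.209 µg/L.
At the second outfall, C = (5.431·2.209 + 0.9230·374.0) / (5.431 + 0.9230) = 56.22 µg/L.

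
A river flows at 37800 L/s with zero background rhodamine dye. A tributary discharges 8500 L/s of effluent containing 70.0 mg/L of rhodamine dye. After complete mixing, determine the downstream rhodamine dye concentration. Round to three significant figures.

After mixing, C = (37800·0 + 8500·70.00) / 46300 = 595000/46300 = 12.85 mg/L.

12.9 mg/L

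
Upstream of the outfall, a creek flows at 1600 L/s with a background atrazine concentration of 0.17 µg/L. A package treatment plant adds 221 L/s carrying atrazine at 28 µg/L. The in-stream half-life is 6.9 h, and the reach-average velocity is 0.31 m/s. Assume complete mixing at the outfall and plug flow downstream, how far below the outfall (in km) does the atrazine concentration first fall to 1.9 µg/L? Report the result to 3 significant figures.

6.94 km

After mixing, C = (1600·0.1700 + 221.0·28.00) / 1821 = 6460/1821 = 3.548 µg/L.
Half-life 6.9 h → k = ln 2 / 6.9 = 0.1005 h⁻¹ = 2.411 d⁻¹.
Set 3.548·exp(−k·t) = 1.9 → t = ln(3.548/1.9)/k = 22380 s = 6.216 h.
Distance = v·t = 0.31·22380 = 6937 m = 6.937 km.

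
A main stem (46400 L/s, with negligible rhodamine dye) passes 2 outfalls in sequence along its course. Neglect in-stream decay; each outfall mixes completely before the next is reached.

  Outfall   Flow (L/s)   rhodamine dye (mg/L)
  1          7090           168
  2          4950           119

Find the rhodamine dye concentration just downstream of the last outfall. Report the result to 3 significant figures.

30.5 mg/L

Outfall 1: combined Q = 53490 L/s; C = (46400·0 + 7090·168.0)/53490 = 22.27 mg/L.
Outfall 2: combined Q = 58440 L/s; C = (53490·22.27 + 4950·119.0)/58440 = 30.46 mg/L.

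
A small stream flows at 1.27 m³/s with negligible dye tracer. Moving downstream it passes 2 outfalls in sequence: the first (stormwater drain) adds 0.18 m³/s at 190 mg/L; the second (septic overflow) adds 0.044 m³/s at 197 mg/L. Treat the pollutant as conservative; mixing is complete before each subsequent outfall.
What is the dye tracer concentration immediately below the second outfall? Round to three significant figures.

Outfall 1: combined Q = 1.450 m³/s; C = (1.270·0 + 0.1800·190.0)/1.450 = 23.59 mg/L.
Outfall 2: combined Q = 1.494 m³/s; C = (1.450·23.59 + 0.04400·197.0)/1.494 = 28.69 mg/L.

28.7 mg/L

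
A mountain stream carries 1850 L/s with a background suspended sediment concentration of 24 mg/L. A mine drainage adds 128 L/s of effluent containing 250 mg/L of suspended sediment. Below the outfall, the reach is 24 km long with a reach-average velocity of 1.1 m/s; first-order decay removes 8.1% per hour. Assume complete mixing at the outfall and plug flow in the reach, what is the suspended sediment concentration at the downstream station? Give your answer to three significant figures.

23.1 mg/L

Conservation of mass: C = (1850·24.00 + 128.0·250.0) / 1978 = 76400/1978 = 38.62 mg/L.
Travel time t = 24·1000 / 1.1 = 21820 s = 6.061 h.
8.1%/h lost → k = −ln(1 − 0.081) = 0.08447 h⁻¹.
Applying C = C₀e^(−kt): 38.62 × 0.5993 = 23.15 mg/L.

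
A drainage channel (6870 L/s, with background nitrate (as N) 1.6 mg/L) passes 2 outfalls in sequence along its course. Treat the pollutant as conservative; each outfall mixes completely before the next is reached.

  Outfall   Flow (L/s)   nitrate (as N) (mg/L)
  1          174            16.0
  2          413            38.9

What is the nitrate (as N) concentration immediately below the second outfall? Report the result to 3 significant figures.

After outfall 1: Q = 6870 + 174.0 = 7044 L/s; C = (6870·1.600 + 174.0·16.00)/7044 = 1.956 mg/L.
After outfall 2: Q = 7044 + 413.0 = 7457 L/s; C = (7044·1.956 + 413.0·38.90)/7457 = 4.002 mg/L.

4.00 mg/L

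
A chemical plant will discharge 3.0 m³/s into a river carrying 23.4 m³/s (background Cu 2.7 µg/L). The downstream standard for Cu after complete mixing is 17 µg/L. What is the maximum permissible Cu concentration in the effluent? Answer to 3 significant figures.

At the limit, (Qr·Cr + Qe·Cₑ)/(Qr + Qe) = 17:
Cₑ = (26.40·17 − 23.40·2.700) / 3.000 = 128.5 µg/L.

129 µg/L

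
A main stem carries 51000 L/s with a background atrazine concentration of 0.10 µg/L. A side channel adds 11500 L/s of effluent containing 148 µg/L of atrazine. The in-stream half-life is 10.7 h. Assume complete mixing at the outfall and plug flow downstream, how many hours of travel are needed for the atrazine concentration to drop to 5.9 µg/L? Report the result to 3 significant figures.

Conservation of mass: C = (51000·0.1000 + 11500·148.0) / 62500 = 1707000/62500 = 27.31 µg/L.
Half-life 10.7 h → k = ln 2 / 10.7 = 0.06478 h⁻¹ = 1.555 d⁻¹.
27.31·exp(−k·t) = 5.9 → t = ln(27.31/5.9)/k = 85160 s = 23.66 h.

23.7 h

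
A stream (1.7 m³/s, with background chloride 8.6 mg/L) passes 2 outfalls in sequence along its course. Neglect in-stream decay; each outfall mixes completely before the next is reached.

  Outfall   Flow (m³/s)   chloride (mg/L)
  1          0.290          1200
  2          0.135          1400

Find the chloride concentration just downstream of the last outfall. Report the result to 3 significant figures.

260 mg/L

Outfall 1: combined Q = 1.990 m³/s; C = (1.700·8.600 + 0.2900·1200)/1.990 = 182.2 mg/L.
Outfall 2: combined Q = 2.125 m³/s; C = (1.990·182.2 + 0.1350·1400)/2.125 = 259.6 mg/L.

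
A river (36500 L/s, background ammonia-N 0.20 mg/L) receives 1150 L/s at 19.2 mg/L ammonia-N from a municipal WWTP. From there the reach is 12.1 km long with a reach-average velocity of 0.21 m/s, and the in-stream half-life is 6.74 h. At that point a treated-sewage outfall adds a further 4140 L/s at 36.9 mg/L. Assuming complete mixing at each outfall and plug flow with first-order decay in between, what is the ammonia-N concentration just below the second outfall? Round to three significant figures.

Conservation of mass: C = (36500·0.2000 + 1150·19.20) / 37650 = 29380/37650 = 0.7803 mg/L; combined flow 37650 L/s.
Travel time t = 12.1·1000 / 0.21 = 57620 s = 16.01 h.
Half-life 6.74 h → k = ln 2 / 6.74 = 0.1028 h⁻¹ = 2.468 d⁻¹.
Applying C = C₀e^(−kt): 0.7803 × 0.1928 = 0.1505 mg/L.
Second outfall: C = (37650·0.1505 + 4140·36.90)/41790 = 3.791 mg/L.

3.79 mg/L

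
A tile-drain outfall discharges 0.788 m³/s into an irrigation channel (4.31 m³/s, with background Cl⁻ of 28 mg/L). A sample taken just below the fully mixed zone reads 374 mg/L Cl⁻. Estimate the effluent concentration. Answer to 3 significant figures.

2270 mg/L

Mass balance: 4.310·28.00 + 0.7880·Cₑ = 5.098·374.0
→ Cₑ = (5.098·374.0 − 4.310·28.00) / 0.7880 = 2266 mg/L.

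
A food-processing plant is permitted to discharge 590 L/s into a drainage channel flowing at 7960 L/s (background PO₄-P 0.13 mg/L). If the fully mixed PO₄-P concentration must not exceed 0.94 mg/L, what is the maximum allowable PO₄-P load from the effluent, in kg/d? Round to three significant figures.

605 kg/d

Mass balance at the limit: 7960·0.1300 + 590.0·Cₑ = 8550·0.94 → Cₑ = 11.87 mg/L.
590.0 L/s = 0.5900 m³/s. Load = 0.5900 m³/s × 11.87 g/m³ × 86 400 s/d = 605.0 kg/d.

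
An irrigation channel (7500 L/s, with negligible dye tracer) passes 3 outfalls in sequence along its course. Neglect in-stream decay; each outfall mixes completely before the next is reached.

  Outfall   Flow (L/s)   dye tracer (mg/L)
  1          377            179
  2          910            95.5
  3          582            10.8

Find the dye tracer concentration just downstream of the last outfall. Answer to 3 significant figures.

Below outfall 1: Q → 7877 L/s, C = (7500·0 + 377.0·179.0)/7877 = 8.567 mg/L.
Below outfall 2: Q → 8787 L/s, C = (7877·8.567 + 910.0·95.50)/8787 = 17.57 mg/L.
Below outfall 3: Q → 9369 L/s, C = (8787·17.57 + 582.0·10.80)/9369 = 17.15 mg/L.

17.1 mg/L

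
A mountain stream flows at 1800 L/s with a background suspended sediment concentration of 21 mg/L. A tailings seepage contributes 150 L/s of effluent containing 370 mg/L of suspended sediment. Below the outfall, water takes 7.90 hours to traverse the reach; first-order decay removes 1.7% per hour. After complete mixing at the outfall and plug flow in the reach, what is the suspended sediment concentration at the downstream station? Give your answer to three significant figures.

41.8 mg/L

Flow-weighted average: C = (1800·21.00 + 150.0·370.0) / 1950 = 93300/1950 = 47.85 mg/L.
1.7%/h lost → k = −ln(1 − 0.017) = 0.01715 h⁻¹.
Decay over the reach: 47.85·exp(−kt) = 47.85·0.8733 = 41.78 mg/L.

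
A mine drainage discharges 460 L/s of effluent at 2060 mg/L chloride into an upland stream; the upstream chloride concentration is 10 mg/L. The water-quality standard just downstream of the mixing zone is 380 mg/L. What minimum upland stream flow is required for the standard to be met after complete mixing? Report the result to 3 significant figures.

2090 L/s

Set C_mix = 380: (Q·10.00 + 460.0·2060) / (Q + 460.0) = 380
→ Q = 460.0·(2060 − 380)/(380 − 10.00) = 2089 L/s.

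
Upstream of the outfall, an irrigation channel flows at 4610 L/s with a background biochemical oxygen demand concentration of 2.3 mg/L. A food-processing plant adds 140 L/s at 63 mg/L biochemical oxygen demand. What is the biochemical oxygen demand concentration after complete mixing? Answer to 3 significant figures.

Conservation of mass: C = (4610·2.300 + 140.0·63.00) / 4750 = 19420/4750 = 4.089 mg/L.

4.09 mg/L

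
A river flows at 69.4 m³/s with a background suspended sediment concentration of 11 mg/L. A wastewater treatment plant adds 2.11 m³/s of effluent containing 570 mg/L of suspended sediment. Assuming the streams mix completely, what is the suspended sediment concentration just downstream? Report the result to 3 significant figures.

Conservation of mass: C = (69.40·11.00 + 2.110·570.0) / 71.51 = 1966/71.51 = 27.49 mg/L.

27.5 mg/L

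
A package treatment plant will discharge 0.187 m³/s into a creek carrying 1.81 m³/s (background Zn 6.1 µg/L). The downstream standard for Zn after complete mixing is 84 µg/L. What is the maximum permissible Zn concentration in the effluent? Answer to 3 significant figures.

838 µg/L

At the limit, (Qr·Cr + Qe·Cₑ)/(Qr + Qe) = 84:
Cₑ = (1.997·84 − 1.810·6.100) / 0.1870 = 838.0 µg/L.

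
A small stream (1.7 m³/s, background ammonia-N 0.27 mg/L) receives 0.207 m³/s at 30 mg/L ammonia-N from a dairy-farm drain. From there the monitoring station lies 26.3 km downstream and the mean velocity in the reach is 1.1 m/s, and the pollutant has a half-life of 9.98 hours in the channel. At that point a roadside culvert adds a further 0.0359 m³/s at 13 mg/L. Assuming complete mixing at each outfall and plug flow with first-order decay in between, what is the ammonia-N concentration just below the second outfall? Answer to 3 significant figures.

Mixed concentration C = ΣQC/ΣQ = (1.700·0.2700 + 0.2070·30.00) / 1.907 = 6.669/1.907 = 3.497 mg/L; combined flow 1.907 m³/s.
Travel time t = 26.3·1000 / 1.1 = 23910 s = 6.641 h.
Half-life 9.98 h → k = ln 2 / 9.98 = 0.06945 h⁻¹ = 1.667 d⁻¹.
First-order decay: C = 3.497·exp(−k·t) = 3.497·0.6305 = 2.205 mg/L.
At the second outfall, C = (1.907·2.205 + 0.03590·13.00) / (1.907 + 0.03590) = 2.404 mg/L.

2.40 mg/L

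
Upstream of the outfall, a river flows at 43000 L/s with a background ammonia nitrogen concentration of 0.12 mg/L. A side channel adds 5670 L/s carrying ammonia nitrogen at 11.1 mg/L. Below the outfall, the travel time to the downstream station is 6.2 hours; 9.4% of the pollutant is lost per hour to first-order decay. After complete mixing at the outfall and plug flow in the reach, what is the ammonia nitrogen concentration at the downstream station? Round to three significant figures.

0.759 mg/L

Mixed concentration C = ΣQC/ΣQ = (43000·0.1200 + 5670·11.10) / 48670 = 68100/48670 = 1.399 mg/L.
9.4%/h lost → k = −ln(1 − 0.094) = 0.09872 h⁻¹.
Decay over the reach: 1.399·exp(−kt) = 1.399·0.5422 = 0.7587 mg/L.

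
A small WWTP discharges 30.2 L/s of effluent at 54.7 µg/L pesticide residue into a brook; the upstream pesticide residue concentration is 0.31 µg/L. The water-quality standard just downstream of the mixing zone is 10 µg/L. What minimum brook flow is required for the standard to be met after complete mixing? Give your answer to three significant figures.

139 L/s

Set C_mix = 10: (Q·0.3100 + 30.20·54.70) / (Q + 30.20) = 10
→ Q = 30.20·(54.70 − 10)/(10 − 0.3100) = 139.3 L/s.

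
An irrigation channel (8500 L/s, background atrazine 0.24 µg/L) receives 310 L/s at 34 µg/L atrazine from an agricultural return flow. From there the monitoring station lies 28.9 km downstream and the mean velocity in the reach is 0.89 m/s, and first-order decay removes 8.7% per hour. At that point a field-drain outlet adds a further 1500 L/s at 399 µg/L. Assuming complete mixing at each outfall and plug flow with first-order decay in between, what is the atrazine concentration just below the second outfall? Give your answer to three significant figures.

Mass balance: C = (8500·0.2400 + 310.0·34.00) / 8810 = 12580/8810 = 1.428 µg/L; combined flow 8810 L/s.
Travel time t = 28.9·1000 / 0.89 = 32470 s = 9.020 h.
8.7%/h lost → k = −ln(1 − 0.087) = 0.09102 h⁻¹.
After decay, C = 1.428 × e^(−kt) = 1.428 × 0.4400 = 0.6283 µg/L.
At the second outfall, C = (8810·0.6283 + 1500·399.0) / (8810 + 1500) = 58.59 µg/L.

58.6 µg/L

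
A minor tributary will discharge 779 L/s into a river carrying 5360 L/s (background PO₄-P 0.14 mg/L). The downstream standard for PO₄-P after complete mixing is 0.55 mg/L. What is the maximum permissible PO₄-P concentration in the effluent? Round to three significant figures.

At the limit, (Qr·Cr + Qe·Cₑ)/(Qr + Qe) = 0.55:
Cₑ = (6139·0.55 − 5360·0.1400) / 779.0 = 3.371 mg/L.

3.37 mg/L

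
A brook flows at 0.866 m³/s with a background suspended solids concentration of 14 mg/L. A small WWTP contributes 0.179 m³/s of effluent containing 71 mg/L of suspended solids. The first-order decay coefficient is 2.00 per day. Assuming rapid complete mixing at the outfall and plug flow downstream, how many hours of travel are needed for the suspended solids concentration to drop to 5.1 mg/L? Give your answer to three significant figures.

18.5 h

Flow-weighted average: C = (0.8660·14.00 + 0.1790·71.00) / 1.045 = 24.83/1.045 = 23.76 mg/L.
23.76·exp(−k·t) = 5.1 → t = ln(23.76/5.1)/k = 66480 s = 18.47 h.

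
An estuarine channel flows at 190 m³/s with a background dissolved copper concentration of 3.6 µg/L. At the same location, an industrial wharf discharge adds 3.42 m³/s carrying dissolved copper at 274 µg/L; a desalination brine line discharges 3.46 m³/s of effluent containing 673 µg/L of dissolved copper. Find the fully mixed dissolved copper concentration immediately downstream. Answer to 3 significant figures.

20.1 µg/L

Mass balance: C = (190.0·3.600 + 3.420·274.0 + 3.460·673.0) / 196.9 = 3950/196.9 = 20.06 µg/L.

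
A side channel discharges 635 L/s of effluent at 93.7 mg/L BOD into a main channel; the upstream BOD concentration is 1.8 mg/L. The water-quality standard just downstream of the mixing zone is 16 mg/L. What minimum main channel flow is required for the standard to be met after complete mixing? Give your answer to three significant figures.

Set C_mix = 16: (Q·1.800 + 635.0·93.70) / (Q + 635.0) = 16
→ Q = 635.0·(93.70 − 16)/(16 − 1.800) = 3475 L/s.

3470 L/s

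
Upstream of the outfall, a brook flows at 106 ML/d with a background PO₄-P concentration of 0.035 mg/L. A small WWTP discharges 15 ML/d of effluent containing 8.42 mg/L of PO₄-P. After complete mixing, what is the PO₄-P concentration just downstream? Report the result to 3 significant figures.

1.07 mg/L

Flow-weighted average: C = (106.0·0.03500 + 15.00·8.420) / 121.0 = 130.0/121.0 = 1.074 mg/L.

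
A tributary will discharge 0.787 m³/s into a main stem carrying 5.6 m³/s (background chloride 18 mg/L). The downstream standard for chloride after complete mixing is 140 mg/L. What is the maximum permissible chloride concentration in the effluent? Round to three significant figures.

At the limit, (Qr·Cr + Qe·Cₑ)/(Qr + Qe) = 140:
Cₑ = (6.387·140 − 5.600·18.00) / 0.7870 = 1008 mg/L.

1010 mg/L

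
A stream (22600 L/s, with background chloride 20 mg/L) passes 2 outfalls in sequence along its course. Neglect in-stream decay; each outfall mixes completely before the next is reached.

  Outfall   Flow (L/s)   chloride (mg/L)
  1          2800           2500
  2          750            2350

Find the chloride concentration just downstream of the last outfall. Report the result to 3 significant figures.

After outfall 1: Q = 22600 + 2800 = 25400 L/s; C = (22600·20.00 + 2800·2500)/25400 = 293.4 mg/L.
After outfall 2: Q = 25400 + 750.0 = 26150 L/s; C = (25400·293.4 + 750.0·2350)/26150 = 352.4 mg/L.

352 mg/L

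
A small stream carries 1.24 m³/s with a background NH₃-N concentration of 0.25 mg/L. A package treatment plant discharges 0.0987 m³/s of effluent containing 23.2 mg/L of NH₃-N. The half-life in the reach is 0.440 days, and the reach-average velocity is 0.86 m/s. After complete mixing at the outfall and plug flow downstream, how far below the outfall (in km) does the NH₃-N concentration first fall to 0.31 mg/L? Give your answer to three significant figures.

Flow-weighted average: C = (1.240·0.2500 + 0.09870·23.20) / 1.339 = 2.600/1.339 = 1.942 mg/L.
Half-life 0.440 d → k = ln 2 / 0.440 = 1.575 d⁻¹.
Set 1.942·exp(−k·t) = 0.31 → t = ln(1.942/0.31)/k = 100600 s = 27.95 h.
Distance = v·t = 0.86·100600 = 86550 m = 86.55 km.

86.5 km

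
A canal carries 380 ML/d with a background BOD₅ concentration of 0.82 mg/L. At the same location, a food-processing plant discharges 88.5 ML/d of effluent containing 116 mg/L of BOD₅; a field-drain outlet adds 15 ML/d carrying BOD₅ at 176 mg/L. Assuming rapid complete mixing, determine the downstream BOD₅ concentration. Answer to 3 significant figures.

27.3 mg/L

Flow-weighted average: C = (380.0·0.8200 + 88.50·116.0 + 15.00·176.0) / 483.5 = 13220/483.5 = 27.34 mg/L.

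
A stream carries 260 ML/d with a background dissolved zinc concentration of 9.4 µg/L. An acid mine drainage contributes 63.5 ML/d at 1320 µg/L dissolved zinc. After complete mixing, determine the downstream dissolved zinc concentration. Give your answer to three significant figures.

Flow-weighted average: C = (260.0·9.400 + 63.50·1320) / 323.5 = 86260/323.5 = 266.7 µg/L.

267 µg/L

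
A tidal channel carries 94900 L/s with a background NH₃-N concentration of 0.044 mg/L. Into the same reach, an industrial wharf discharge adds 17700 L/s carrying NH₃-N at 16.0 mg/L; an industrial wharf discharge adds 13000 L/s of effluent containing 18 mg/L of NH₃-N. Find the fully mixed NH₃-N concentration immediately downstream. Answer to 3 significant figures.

4.15 mg/L

After mixing, C = (94900·0.04400 + 17700·16.00 + 13000·18.00) / 125600 = 521400/125600 = 4.151 mg/L.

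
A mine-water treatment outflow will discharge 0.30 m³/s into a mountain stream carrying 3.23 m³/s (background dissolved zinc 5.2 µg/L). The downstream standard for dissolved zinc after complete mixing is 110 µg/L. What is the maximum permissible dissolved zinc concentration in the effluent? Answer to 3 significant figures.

1240 µg/L

At the limit, (Qr·Cr + Qe·Cₑ)/(Qr + Qe) = 110:
Cₑ = (3.530·110 − 3.230·5.200) / 0.3000 = 1238 µg/L.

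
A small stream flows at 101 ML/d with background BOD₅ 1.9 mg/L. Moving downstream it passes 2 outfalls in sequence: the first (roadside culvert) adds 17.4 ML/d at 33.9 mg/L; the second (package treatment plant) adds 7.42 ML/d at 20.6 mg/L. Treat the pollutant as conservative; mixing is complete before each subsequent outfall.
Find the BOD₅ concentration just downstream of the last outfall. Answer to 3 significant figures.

Below outfall 1: Q → 118.4 ML/d, C = (101.0·1.900 + 17.40·33.90)/118.4 = 6.603 mg/L.
Below outfall 2: Q → 125.8 ML/d, C = (118.4·6.603 + 7.420·20.60)/125.8 = 7.428 mg/L.

7.43 mg/L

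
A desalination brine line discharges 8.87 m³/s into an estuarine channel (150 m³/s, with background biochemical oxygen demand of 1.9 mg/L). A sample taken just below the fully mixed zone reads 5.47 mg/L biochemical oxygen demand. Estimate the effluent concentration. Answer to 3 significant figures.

65.8 mg/L

Mass balance: 150.0·1.900 + 8.870·Cₑ = 158.9·5.470
→ Cₑ = (158.9·5.470 − 150.0·1.900) / 8.870 = 65.84 mg/L.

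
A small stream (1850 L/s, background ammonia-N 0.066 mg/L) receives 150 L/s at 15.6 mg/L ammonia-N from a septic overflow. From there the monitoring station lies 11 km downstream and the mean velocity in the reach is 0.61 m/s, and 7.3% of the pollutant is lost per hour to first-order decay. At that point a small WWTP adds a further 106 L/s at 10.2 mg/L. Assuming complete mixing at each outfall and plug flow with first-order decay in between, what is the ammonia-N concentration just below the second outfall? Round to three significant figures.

1.31 mg/L

Conservation of mass: C = (1850·0.06600 + 150.0·15.60) / 2000 = 2462/2000 = 1.231 mg/L; combined flow 2000 L/s.
Travel time t = 11·1000 / 0.61 = 18030 s = 5.009 h.
7.3%/h lost → k = −ln(1 − 0.073) = 0.07580 h⁻¹.
After decay, C = 1.231 × e^(−kt) = 1.231 × 0.6841 = 0.8421 mg/L.
Second outfall: C = (2000·0.8421 + 106.0·10.20)/2106 = 1.313 mg/L.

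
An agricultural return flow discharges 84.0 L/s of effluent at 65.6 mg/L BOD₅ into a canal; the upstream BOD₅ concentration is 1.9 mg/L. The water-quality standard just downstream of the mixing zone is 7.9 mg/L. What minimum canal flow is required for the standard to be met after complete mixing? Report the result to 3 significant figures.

Set C_mix = 7.9: (Q·1.900 + 84.00·65.60) / (Q + 84.00) = 7.9
→ Q = 84.00·(65.60 − 7.9)/(7.9 − 1.900) = 807.8 L/s.

808 L/s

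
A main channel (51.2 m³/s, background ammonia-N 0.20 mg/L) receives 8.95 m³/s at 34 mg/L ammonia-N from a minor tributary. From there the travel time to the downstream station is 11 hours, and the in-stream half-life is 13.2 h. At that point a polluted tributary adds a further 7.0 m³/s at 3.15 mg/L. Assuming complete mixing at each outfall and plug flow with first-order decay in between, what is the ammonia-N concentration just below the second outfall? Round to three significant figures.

Conservation of mass: C = (51.20·0.2000 + 8.950·34.00) / 60.15 = 314.5/60.15 = 5.229 mg/L; combined flow 60.15 m³/s.
Half-life 13.2 h → k = ln 2 / 13.2 = 0.05251 h⁻¹ = 1.260 d⁻¹.
After decay, C = 5.229 × e^(−kt) = 5.229 × 0.5612 = 2.935 mg/L.
At the second outfall, C = (60.15·2.935 + 7.000·3.150) / (60.15 + 7.000) = 2.957 mg/L.

2.96 mg/L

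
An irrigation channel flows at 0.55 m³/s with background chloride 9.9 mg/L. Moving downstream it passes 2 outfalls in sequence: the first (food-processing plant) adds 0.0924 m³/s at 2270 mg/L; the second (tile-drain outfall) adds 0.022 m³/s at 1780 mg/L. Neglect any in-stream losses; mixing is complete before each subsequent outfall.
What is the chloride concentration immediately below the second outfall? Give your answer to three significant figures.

383 mg/L

After outfall 1: Q = 0.5500 + 0.09240 = 0.6424 m³/s; C = (0.5500·9.900 + 0.09240·2270)/0.6424 = 335.0 mg/L.
After outfall 2: Q = 0.6424 + 0.02200 = 0.6644 m³/s; C = (0.6424·335.0 + 0.02200·1780)/0.6644 = 382.8 mg/L.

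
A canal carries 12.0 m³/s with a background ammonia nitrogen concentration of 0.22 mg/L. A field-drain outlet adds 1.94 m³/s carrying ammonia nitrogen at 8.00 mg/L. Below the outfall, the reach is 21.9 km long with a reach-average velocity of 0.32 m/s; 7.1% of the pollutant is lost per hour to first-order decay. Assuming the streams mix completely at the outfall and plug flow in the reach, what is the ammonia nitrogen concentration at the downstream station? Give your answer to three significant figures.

Flow-weighted average: C = (12.00·0.2200 + 1.940·8.000) / 13.94 = 18.16/13.94 = 1.303 mg/L.
Travel time t = 21.9·1000 / 0.32 = 68440 s = 19.01 h.
7.1%/h lost → k = −ln(1 − 0.071) = 0.07365 h⁻¹.
After decay, C = 1.303 × e^(−kt) = 1.303 × 0.2466 = 0.3212 mg/L.

0.321 mg/L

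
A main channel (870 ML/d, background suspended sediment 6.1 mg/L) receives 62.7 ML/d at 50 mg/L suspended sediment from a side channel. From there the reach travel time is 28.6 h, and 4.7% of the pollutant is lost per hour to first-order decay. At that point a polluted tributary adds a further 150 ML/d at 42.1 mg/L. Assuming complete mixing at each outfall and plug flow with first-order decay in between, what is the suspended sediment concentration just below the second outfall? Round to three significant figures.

7.80 mg/L

Conservation of mass: C = (870.0·6.100 + 62.70·50.00) / 932.7 = 8442/932.7 = 9.051 mg/L; combined flow 932.7 ML/d.
4.7%/h lost → k = −ln(1 − 0.047) = 0.04814 h⁻¹.
First-order decay: C = 9.051·exp(−k·t) = 9.051·0.2524 = 2.284 mg/L.
At the second outfall, C = (932.7·2.284 + 150.0·42.10) / (932.7 + 150.0) = 7.801 mg/L.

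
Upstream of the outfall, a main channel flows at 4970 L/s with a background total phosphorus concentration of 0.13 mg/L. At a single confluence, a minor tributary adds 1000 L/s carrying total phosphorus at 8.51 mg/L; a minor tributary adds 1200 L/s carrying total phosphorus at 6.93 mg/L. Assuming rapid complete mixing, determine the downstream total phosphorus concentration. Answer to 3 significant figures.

2.44 mg/L

Conservation of mass: C = (4970·0.1300 + 1000·8.510 + 1200·6.930) / 7170 = 17470/7170 = 2.437 mg/L.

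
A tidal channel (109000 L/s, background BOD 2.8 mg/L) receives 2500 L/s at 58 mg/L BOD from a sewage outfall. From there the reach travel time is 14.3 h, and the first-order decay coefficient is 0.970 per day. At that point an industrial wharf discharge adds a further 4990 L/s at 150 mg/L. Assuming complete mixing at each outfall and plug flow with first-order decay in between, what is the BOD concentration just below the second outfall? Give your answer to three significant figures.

8.59 mg/L

Flow-weighted average: C = (109000·2.800 + 2500·58.00) / 111500 = 450200/111500 = 4.038 mg/L; combined flow 111500 L/s.
After decay, C = 4.038 × e^(−kt) = 4.038 × 0.5610 = 2.265 mg/L.
Second outfall: C = (111500·2.265 + 4990·150.0)/116500 = 8.594 mg/L.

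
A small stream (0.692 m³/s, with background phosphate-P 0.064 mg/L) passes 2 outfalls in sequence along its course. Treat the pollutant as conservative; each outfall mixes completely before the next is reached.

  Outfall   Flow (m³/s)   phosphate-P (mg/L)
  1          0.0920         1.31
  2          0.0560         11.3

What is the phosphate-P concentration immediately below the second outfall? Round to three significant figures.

After outfall 1: Q = 0.6920 + 0.09200 = 0.7840 m³/s; C = (0.6920·0.06400 + 0.09200·1.310)/0.7840 = 0.2102 mg/L.
After outfall 2: Q = 0.7840 + 0.05600 = 0.8400 m³/s; C = (0.7840·0.2102 + 0.05600·11.30)/0.8400 = 0.9495 mg/L.

0.950 mg/L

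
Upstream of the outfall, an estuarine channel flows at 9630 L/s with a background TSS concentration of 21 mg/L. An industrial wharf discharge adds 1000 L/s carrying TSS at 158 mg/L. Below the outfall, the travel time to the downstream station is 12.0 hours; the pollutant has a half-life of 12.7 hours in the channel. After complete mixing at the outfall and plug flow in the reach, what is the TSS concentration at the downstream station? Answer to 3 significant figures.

Conservation of mass: C = (9630·21.00 + 1000·158.0) / 10630 = 360200/10630 = 33.89 mg/L.
Half-life 12.7 h → k = ln 2 / 12.7 = 0.05458 h⁻¹ = 1.310 d⁻¹.
First-order decay: C = 33.89·exp(−k·t) = 33.89·0.5195 = 17.60 mg/L.

17.6 mg/L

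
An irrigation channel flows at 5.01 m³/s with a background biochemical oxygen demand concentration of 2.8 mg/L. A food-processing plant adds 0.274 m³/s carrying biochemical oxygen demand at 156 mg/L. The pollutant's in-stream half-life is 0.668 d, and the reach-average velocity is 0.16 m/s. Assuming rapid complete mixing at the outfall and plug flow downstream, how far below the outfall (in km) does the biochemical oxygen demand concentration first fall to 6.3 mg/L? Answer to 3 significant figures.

Flow-weighted average: C = (5.010·2.800 + 0.2740·156.0) / 5.284 = 56.77/5.284 = 10.74 mg/L.
Half-life 0.668 d → k = ln 2 / 0.668 = 1.038 d⁻¹.
Set 10.74·exp(−k·t) = 6.3 → t = ln(10.74/6.3)/k = 44450 s = 12.35 h.
Distance = v·t = 0.16·44450 = 7112 m = 7.112 km.

7.11 km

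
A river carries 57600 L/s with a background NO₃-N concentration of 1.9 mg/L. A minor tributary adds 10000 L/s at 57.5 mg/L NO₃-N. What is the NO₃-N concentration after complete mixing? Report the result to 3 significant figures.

Conservation of mass: C = (57600·1.900 + 10000·57.50) / 67600 = 684400/67600 = 10.12 mg/L.

10.1 mg/L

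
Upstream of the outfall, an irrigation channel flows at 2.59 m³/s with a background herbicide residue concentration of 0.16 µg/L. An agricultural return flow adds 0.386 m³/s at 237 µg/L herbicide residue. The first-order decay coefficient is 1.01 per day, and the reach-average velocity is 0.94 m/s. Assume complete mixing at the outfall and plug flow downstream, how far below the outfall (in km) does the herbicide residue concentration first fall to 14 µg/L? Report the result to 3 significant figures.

63.6 km

Flow-weighted average: C = (2.590·0.1600 + 0.3860·237.0) / 2.976 = 91.90/2.976 = 30.88 µg/L.
Set 30.88·exp(−k·t) = 14 → t = ln(30.88/14)/k = 67670 s = 18.80 h.
Distance = v·t = 0.94·67670 = 63610 m = 63.61 km.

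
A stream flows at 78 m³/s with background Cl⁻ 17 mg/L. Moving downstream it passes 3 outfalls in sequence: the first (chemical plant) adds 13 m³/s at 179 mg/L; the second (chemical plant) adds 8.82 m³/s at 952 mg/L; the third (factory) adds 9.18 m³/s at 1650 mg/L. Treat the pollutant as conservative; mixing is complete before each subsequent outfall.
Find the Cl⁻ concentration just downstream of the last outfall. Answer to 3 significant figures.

After outfall 1: Q = 78.00 + 13.00 = 91.00 m³/s; C = (78.00·17.00 + 13.00·179.0)/91.00 = 40.14 mg/L.
After outfall 2: Q = 91.00 + 8.820 = 99.82 m³/s; C = (91.00·40.14 + 8.820·952.0)/99.82 = 120.7 mg/L.
After outfall 3: Q = 99.82 + 9.180 = 109.0 m³/s; C = (99.82·120.7 + 9.180·1650)/109.0 = 249.5 mg/L.

250 mg/L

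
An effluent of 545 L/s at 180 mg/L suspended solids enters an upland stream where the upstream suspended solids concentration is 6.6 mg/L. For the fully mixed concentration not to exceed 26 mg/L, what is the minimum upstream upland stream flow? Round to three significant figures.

4330 L/s

Set C_mix = 26: (Q·6.600 + 545.0·180.0) / (Q + 545.0) = 26
→ Q = 545.0·(180.0 − 26)/(26 − 6.600) = 4326 L/s.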